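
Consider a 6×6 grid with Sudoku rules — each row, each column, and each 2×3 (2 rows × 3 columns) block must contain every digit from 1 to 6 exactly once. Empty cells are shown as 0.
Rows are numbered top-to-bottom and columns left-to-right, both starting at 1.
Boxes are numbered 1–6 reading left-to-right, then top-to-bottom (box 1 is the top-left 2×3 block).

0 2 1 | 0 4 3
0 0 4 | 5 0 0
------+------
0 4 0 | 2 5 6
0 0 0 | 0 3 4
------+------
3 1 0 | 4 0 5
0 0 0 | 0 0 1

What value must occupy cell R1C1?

5

Cell R1C1 itself could take any of {5, 6} by direct elimination.
Consider where 5 can go in box 1.
R2C1 is out (row 2 already has a 5).
R2C2 is out (row 2 already has a 5).
So the only cell in box 1 that can hold 5 is R1C1.
Therefore R1C1 = 5.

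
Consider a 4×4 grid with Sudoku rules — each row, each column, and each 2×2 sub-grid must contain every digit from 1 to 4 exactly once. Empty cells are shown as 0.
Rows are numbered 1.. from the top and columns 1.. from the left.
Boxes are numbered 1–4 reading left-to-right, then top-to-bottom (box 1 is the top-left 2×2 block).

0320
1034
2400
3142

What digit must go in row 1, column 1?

4

Row 1 already contains {2, 3}.
Column 1 already contains {1, 2, 3}.
Its 2×2 block (box 1) already contains {1, 3}.
The only value from 1–4 not eliminated is 4, so row 1, column 1 = 4.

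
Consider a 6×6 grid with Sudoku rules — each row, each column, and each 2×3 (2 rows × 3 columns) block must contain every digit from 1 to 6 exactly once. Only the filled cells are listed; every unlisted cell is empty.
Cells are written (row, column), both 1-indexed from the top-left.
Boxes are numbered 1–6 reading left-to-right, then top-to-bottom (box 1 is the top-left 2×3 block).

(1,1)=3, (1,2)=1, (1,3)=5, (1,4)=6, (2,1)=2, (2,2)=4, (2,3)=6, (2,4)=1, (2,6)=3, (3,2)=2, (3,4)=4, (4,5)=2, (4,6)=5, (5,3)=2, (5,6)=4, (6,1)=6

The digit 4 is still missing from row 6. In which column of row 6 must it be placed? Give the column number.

Consider where 4 can go in row 6.
(6,2) is out (column 2 already has a 4).
(6,4) is out (column 4 already has a 4).
(6,5) is out (box 6 already has a 4).
(6,6) is out (column 6 already has a 4).
So the only cell in row 6 that can hold 4 is (6,3).
That is column 3.

3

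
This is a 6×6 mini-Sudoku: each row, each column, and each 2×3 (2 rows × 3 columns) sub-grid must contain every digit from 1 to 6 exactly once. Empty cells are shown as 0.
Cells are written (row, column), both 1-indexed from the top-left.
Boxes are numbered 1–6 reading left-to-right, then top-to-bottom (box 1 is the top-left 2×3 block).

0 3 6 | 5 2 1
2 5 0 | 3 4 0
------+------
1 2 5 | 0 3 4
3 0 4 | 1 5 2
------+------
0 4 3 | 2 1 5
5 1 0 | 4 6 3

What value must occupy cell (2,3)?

Row 2 already contains {2, 3, 4, 5}.
Column 3 already contains {3, 4, 5, 6}.
Its 2×3 block (box 1) already contains {2, 3, 5, 6}.
The only value from 1–6 not eliminated is 1, so (2,3) = 1.

1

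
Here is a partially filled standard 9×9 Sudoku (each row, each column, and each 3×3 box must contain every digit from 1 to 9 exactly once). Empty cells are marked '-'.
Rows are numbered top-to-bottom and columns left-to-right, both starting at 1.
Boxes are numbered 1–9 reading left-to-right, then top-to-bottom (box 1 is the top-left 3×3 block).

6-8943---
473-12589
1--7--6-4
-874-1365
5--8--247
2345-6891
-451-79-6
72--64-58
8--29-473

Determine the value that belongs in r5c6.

9

Row 5 already contains {2, 4, 5, 7, 8}.
Column 6 already contains {1, 2, 3, 4, 6, 7}.
Its 3×3 block (box 5) already contains {1, 4, 5, 6, 8}.
The only value from 1–9 not eliminated is 9, so r5c6 = 9.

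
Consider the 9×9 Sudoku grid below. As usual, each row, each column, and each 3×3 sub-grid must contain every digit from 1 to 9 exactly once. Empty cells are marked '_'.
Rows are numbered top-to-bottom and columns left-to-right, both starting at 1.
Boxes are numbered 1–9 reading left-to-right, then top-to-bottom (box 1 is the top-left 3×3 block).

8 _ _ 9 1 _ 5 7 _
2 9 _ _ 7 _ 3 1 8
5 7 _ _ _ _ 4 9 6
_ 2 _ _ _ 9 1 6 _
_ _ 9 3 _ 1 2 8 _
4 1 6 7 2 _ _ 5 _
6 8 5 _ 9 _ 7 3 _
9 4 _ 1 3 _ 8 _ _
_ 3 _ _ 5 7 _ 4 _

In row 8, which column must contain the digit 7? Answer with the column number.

Consider where 7 can go in row 8.
R8C6 is out (column 6 already has a 7).
R8C8 is out (column 8 already has a 7).
R8C9 is out (box 9 already has a 7).
So the only cell in row 8 that can hold 7 is R8C3.
That is column 3.

3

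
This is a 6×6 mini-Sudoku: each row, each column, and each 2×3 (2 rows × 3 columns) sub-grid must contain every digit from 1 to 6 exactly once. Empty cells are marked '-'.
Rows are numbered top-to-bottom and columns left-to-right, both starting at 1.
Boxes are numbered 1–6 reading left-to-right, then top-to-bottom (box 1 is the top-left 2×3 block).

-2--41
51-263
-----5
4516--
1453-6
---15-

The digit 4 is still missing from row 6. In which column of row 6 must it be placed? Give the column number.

6

Consider where 4 can go in row 6.
r6c1 is out (column 1 already has a 4).
r6c2 is out (column 2 already has a 4).
r6c3 is out (box 5 already has a 4).
So the only cell in row 6 that can hold 4 is r6c6.
That is column 6.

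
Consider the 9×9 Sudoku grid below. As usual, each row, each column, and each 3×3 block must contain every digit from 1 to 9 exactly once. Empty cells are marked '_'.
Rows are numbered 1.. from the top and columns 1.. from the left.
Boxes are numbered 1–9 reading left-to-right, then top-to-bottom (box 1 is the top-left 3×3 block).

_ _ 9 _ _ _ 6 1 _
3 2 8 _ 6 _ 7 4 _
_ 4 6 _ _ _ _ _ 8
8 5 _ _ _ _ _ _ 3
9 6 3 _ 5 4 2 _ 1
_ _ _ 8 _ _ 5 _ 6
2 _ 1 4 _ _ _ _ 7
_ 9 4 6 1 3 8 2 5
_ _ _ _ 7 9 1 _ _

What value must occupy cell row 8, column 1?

7

Row 8 already contains {1, 2, 3, 4, 5, 6, 8, 9}.
Column 1 already contains {2, 3, 8, 9}.
Its 3×3 block (box 7) already contains {1, 2, 4, 9}.
The only value from 1–9 not eliminated is 7, so row 8, column 1 = 7.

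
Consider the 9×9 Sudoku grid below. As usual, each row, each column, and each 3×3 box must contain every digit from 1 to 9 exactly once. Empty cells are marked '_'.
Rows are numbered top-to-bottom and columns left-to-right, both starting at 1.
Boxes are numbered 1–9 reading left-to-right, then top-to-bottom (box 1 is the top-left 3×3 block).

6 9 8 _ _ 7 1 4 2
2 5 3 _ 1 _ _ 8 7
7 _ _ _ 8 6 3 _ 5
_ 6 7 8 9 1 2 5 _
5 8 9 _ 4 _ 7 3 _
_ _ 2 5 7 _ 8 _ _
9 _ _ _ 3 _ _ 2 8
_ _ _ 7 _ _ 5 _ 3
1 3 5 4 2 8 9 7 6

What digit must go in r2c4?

9

Row 2 already contains {1, 2, 3, 5, 7, 8}.
Column 4 already contains {4, 5, 7, 8}.
Its 3×3 block (box 2) already contains {1, 6, 7, 8}.
The only value from 1–9 not eliminated is 9, so r2c4 = 9.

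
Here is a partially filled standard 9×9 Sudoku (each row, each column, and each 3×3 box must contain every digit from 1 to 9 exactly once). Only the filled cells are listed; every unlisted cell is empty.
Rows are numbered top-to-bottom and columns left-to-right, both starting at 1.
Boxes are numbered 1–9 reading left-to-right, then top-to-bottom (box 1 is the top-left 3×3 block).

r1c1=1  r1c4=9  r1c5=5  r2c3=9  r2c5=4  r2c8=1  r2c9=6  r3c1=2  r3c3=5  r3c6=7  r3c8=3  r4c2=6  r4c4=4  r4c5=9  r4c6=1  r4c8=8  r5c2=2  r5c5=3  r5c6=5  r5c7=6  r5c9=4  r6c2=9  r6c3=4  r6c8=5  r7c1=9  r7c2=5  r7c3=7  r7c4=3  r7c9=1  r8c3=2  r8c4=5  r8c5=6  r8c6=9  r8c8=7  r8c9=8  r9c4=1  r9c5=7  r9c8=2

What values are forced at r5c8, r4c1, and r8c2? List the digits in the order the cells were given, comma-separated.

For r5c8:
  Row 5 already contains {2, 3, 4, 5, 6}.
  Column 8 already contains {1, 2, 3, 5, 7, 8}.
  Its 3×3 block (box 6) already contains {4, 5, 6, 8}.
  The only value from 1–9 not eliminated is 9, so r5c8 = 9.
For r4c1:
  Consider where 5 can go in box 4.
  r4c3 is out (column 3 already has a 5).
  r5c1 is out (row 5 already has a 5).
  r5c3 is out (row 5 already has a 5).
  r6c1 is out (row 6 already has a 5).
  So the only cell in box 4 that can hold 5 is r4c1.
  So r4c1 = 5.
For r8c2:
  Consider where 1 can go in box 7.
  r8c1 is out (column 1 already has a 1).
  r9c1 is out (row 9 already has a 1).
  r9c2 is out (row 9 already has a 1).
  r9c3 is out (row 9 already has a 1).
  So the only cell in box 7 that can hold 1 is r8c2.
  So r8c2 = 1.

9,5,1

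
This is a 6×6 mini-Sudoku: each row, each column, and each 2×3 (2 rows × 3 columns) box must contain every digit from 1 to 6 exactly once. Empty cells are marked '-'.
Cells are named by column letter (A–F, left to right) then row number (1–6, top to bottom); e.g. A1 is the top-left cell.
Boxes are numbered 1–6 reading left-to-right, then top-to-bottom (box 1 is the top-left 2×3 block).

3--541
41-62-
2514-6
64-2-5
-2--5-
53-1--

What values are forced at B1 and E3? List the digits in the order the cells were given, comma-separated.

6,3

For B1:
  Row 1 already contains {1, 3, 4, 5}.
  Column B already contains {1, 2, 3, 4, 5}.
  Its 2×3 block (box 1) already contains {1, 3, 4}.
  The only value from 1–6 not eliminated is 6, so B1 = 6.
For E3:
  Row 3 already contains {1, 2, 4, 5, 6}.
  Column E already contains {2, 4, 5}.
  Its 2×3 block (box 4) already contains {2, 4, 5, 6}.
  The only value from 1–6 not eliminated is 3, so E3 = 3.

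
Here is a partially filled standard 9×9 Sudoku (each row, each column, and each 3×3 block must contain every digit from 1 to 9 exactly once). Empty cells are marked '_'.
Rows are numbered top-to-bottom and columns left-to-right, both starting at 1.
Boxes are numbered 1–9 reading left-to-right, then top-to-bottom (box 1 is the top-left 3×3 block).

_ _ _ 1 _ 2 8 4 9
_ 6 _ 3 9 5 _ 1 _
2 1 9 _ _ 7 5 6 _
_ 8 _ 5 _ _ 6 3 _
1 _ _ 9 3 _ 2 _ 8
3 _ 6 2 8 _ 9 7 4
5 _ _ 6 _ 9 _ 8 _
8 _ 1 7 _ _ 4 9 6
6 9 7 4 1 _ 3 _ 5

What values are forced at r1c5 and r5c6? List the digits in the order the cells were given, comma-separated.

6,6

For r1c5:
  Row 1 already contains {1, 2, 4, 8, 9}.
  Column 5 already contains {1, 3, 8, 9}.
  Its 3×3 block (box 2) already contains {1, 2, 3, 5, 7, 9}.
  The only value from 1–9 not eliminated is 6, so r1c5 = 6.
For r5c6:
  Consider where 6 can go in box 5.
  r4c5 is out (row 4 already has a 6).
  r4c6 is out (row 4 already has a 6).
  r6c6 is out (row 6 already has a 6).
  So the only cell in box 5 that can hold 6 is r5c6.
  So r5c6 = 6.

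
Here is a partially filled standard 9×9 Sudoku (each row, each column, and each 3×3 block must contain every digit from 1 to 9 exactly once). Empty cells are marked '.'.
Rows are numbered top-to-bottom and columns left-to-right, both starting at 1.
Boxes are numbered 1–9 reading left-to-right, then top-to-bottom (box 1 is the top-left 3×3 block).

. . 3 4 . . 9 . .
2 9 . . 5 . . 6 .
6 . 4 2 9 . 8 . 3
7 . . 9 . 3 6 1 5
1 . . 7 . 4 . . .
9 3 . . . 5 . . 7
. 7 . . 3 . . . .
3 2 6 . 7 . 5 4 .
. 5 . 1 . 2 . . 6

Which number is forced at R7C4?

Cell R7C4 itself could take any of {5, 6, 8} by direct elimination.
Consider where 5 can go in row 7.
R7C1 is out (box 7 already has a 5). R7C3 is out (box 7 already has a 5). R7C6 is out (column 6 already has a 5). R7C7 is out (column 7 already has a 5). The remaining empty cells in row 7 are similarly blocked.
So the only cell in row 7 that can hold 5 is R7C4.
Therefore R7C4 = 5.

5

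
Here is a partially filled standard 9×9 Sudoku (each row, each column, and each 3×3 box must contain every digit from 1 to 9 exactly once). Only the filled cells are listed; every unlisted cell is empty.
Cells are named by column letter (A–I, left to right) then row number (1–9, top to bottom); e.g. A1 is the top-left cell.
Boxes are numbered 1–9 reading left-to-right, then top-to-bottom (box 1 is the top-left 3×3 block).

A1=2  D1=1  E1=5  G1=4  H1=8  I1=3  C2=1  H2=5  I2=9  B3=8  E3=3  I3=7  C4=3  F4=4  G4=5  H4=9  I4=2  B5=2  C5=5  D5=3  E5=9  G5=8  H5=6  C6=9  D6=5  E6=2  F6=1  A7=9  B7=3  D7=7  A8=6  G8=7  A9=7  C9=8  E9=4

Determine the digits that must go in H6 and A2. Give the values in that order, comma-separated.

7,3

For H6:
  Consider where 7 can go in column H.
  H3 is out (row 3 already has a 7).
  H7 is out (row 7 already has a 7).
  H8 is out (row 8 already has a 7).
  H9 is out (row 9 already has a 7).
  So the only cell in column H that can hold 7 is H6.
  So H6 = 7.
For A2:
  Consider where 3 can go in row 2.
  B2 is out (column B already has a 3).
  D2 is out (column D already has a 3).
  E2 is out (column E already has a 3).
  F2 is out (box 2 already has a 3).
  G2 is out (box 3 already has a 3).
  So the only cell in row 2 that can hold 3 is A2.
  So A2 = 3.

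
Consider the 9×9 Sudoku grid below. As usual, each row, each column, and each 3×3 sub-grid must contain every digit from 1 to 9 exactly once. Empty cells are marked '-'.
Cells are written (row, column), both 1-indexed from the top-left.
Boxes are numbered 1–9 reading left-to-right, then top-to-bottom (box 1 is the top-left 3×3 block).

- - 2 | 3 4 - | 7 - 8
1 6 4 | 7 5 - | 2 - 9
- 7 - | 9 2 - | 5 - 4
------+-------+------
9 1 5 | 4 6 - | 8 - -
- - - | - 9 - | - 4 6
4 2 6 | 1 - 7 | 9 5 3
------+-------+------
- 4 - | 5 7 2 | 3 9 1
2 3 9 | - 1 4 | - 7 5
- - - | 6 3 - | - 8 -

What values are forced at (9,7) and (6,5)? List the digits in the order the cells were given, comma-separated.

For (9,7):
  Row 9 already contains {3, 6, 8}.
  Column 7 already contains {2, 3, 5, 7, 8, 9}.
  Its 3×3 block (box 9) already contains {1, 3, 5, 7, 8, 9}.
  The only value from 1–9 not eliminated is 4, so (9,7) = 4.
For (6,5):
  Row 6 already contains {1, 2, 3, 4, 5, 6, 7, 9}.
  Column 5 already contains {1, 2, 3, 4, 5, 6, 7, 9}.
  Its 3×3 block (box 5) already contains {1, 4, 6, 7, 9}.
  The only value from 1–9 not eliminated is 8, so (6,5) = 8.

4,8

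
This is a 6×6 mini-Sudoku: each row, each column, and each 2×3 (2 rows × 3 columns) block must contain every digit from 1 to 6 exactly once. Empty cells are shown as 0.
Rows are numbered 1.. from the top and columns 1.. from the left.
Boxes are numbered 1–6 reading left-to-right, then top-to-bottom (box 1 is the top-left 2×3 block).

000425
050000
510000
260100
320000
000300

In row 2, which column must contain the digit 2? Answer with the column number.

3

Consider where 2 can go in row 2.
row 2, column 1 is out (column 1 already has a 2).
row 2, column 4 is out (box 2 already has a 2).
row 2, column 5 is out (column 5 already has a 2).
row 2, column 6 is out (box 2 already has a 2).
So the only cell in row 2 that can hold 2 is row 2, column 3.
That is column 3.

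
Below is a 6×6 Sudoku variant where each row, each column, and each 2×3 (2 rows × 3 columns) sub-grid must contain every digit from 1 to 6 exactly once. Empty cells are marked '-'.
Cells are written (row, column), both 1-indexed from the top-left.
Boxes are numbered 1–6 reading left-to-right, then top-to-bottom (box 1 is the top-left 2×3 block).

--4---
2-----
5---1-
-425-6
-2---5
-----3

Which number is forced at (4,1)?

Cell (4,1) itself could take any of {1, 3} by direct elimination.
Consider where 1 can go in row 4.
(4,5) is out (column 5 already has a 1).
So the only cell in row 4 that can hold 1 is (4,1).
Therefore (4,1) = 1.

1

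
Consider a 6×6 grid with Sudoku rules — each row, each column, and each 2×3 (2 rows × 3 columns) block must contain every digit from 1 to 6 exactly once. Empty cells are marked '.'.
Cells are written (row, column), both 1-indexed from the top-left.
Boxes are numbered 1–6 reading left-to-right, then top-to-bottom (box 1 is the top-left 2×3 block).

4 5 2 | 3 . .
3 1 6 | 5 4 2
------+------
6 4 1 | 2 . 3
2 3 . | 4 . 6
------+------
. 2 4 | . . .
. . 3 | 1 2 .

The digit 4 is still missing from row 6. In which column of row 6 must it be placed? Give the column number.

Consider where 4 can go in row 6.
(6,1) is out (column 1 already has a 4).
(6,2) is out (column 2 already has a 4).
So the only cell in row 6 that can hold 4 is (6,6).
That is column 6.

6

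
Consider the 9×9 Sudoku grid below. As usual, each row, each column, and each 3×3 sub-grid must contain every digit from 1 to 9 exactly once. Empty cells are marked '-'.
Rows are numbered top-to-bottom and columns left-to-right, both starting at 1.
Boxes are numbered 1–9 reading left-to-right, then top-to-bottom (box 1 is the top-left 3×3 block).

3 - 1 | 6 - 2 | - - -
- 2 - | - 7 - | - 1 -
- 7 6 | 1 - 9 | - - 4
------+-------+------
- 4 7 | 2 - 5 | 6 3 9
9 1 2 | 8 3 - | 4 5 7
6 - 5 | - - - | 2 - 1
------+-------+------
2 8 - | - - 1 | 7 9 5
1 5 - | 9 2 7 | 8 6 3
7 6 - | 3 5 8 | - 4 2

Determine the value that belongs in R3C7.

3

Cell R3C7 itself could take any of {3, 5} by direct elimination.
Consider where 3 can go in row 3.
R3C1 is out (column 1 already has a 3).
R3C5 is out (column 5 already has a 3).
R3C8 is out (column 8 already has a 3).
So the only cell in row 3 that can hold 3 is R3C7.
Therefore R3C7 = 3.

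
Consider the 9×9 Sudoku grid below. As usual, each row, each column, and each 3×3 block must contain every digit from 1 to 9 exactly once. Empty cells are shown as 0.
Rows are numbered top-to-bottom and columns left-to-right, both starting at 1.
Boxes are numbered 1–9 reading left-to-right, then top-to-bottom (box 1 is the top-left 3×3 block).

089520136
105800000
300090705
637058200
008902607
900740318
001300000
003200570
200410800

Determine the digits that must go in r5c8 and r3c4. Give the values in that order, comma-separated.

5,6

For r5c8:
  Consider where 5 can go in column 8.
  r2c8 is out (row 2 already has a 5).
  r3c8 is out (row 3 already has a 5).
  r4c8 is out (row 4 already has a 5).
  r7c8 is out (box 9 already has a 5).
  r9c8 is out (box 9 already has a 5).
  So the only cell in column 8 that can hold 5 is r5c8.
  So r5c8 = 5.
For r3c4:
  Consider where 6 can go in column 4.
  r4c4 is out (row 4 already has a 6).
  So the only cell in column 4 that can hold 6 is r3c4.
  So r3c4 = 6.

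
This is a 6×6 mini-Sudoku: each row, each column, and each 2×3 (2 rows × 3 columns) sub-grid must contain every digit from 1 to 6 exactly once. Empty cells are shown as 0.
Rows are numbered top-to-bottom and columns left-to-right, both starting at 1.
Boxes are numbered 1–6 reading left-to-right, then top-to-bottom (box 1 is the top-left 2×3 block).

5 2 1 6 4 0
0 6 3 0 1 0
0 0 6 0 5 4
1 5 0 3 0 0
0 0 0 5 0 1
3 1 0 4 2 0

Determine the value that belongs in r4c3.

4

Cell r4c3 itself could take any of {2, 4} by direct elimination.
Consider where 4 can go in box 3.
r3c1 is out (row 3 already has a 4).
r3c2 is out (row 3 already has a 4).
So the only cell in box 3 that can hold 4 is r4c3.
Therefore r4c3 = 4.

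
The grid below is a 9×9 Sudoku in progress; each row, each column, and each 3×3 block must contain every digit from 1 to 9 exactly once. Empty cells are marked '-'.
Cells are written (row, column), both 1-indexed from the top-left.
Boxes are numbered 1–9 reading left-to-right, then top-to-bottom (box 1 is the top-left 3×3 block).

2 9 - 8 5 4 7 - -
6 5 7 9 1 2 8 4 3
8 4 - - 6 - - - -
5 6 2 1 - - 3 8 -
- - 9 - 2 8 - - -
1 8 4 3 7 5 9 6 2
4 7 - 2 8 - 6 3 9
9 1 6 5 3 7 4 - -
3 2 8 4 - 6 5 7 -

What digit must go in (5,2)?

3

Row 5 already contains {2, 8, 9}.
Column 2 already contains {1, 2, 4, 5, 6, 7, 8, 9}.
Its 3×3 block (box 4) already contains {1, 2, 4, 5, 6, 8, 9}.
The only value from 1–9 not eliminated is 3, so (5,2) = 3.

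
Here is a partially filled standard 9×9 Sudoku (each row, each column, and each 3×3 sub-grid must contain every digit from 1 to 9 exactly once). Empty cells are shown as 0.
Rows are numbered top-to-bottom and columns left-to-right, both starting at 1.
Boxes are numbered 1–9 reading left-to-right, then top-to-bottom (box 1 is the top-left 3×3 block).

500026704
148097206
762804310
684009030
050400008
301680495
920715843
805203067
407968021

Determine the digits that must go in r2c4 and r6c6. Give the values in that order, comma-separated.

For r2c4:
  Consider where 3 can go in row 2.
  r2c8 is out (column 8 already has a 3).
  So the only cell in row 2 that can hold 3 is r2c4.
  So r2c4 = 3.
For r6c6:
  Row 6 already contains {1, 3, 4, 5, 6, 8, 9}.
  Column 6 already contains {3, 4, 5, 6, 7, 8, 9}.
  Its 3×3 block (box 5) already contains {4, 6, 8, 9}.
  The only value from 1–9 not eliminated is 2, so r6c6 = 2.

3,2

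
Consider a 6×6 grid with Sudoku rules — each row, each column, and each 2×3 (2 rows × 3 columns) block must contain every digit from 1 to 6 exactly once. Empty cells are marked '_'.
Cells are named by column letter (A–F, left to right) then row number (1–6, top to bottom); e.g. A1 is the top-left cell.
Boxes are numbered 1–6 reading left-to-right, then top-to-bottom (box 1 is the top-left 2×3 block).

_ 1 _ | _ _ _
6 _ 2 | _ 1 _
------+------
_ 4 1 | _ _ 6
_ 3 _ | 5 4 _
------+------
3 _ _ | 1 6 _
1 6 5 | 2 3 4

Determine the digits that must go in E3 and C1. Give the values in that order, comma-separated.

2,3

For E3:
  Row 3 already contains {1, 4, 6}.
  Column E already contains {1, 3, 4, 6}.
  Its 2×3 block (box 4) already contains {4, 5, 6}.
  The only value from 1–6 not eliminated is 2, so E3 = 2.
For C1:
  Consider where 3 can go in column C.
  C4 is out (row 4 already has a 3).
  C5 is out (row 5 already has a 3).
  So the only cell in column C that can hold 3 is C1.
  So C1 = 3.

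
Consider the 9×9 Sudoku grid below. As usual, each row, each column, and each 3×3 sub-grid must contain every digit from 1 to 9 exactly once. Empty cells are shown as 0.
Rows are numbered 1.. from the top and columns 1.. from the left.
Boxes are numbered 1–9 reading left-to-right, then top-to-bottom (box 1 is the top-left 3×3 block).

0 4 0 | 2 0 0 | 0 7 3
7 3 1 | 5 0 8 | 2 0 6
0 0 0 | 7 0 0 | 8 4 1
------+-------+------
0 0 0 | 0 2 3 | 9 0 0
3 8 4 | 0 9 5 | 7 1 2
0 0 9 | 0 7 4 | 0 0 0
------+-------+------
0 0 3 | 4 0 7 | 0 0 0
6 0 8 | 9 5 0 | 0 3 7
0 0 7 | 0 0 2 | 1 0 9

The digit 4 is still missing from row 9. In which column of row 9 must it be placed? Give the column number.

Consider where 4 can go in row 9.
row 9, column 2 is out (column 2 already has a 4).
row 9, column 4 is out (column 4 already has a 4).
row 9, column 5 is out (box 8 already has a 4).
row 9, column 8 is out (column 8 already has a 4).
So the only cell in row 9 that can hold 4 is row 9, column 1.
That is column 1.

1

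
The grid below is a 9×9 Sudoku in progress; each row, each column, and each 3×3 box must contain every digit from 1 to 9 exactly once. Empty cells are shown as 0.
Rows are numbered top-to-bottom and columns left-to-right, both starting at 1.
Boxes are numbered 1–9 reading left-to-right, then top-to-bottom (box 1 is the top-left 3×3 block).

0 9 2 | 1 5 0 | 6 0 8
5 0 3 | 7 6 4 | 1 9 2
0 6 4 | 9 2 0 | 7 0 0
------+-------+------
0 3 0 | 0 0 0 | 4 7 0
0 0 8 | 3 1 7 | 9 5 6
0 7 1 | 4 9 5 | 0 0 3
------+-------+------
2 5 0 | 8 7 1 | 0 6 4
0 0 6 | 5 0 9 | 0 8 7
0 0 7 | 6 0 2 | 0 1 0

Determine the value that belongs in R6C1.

6

Row 6 already contains {1, 3, 4, 5, 7, 9}.
Column 1 already contains {2, 5}.
Its 3×3 block (box 4) already contains {1, 3, 7, 8}.
The only value from 1–9 not eliminated is 6, so R6C1 = 6.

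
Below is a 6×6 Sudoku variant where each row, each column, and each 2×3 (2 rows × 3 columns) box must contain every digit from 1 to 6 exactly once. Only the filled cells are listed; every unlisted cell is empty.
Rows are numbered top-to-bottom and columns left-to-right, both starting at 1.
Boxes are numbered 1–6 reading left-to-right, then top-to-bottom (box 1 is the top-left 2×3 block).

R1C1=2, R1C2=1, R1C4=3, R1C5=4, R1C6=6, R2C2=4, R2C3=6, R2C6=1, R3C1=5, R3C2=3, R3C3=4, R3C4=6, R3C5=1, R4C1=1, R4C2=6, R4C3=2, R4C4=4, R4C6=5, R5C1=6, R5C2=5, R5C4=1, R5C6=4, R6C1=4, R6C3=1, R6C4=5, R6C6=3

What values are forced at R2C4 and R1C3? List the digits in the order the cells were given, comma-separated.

For R2C4:
  Row 2 already contains {1, 4, 6}.
  Column 4 already contains {1, 3, 4, 5, 6}.
  Its 2×3 block (box 2) already contains {1, 3, 4, 6}.
  The only value from 1–6 not eliminated is 2, so R2C4 = 2.
For R1C3:
  Row 1 already contains {1, 2, 3, 4, 6}.
  Column 3 already contains {1, 2, 4, 6}.
  Its 2×3 block (box 1) already contains {1, 2, 4, 6}.
  The only value from 1–6 not eliminated is 5, so R1C3 = 5.

2,5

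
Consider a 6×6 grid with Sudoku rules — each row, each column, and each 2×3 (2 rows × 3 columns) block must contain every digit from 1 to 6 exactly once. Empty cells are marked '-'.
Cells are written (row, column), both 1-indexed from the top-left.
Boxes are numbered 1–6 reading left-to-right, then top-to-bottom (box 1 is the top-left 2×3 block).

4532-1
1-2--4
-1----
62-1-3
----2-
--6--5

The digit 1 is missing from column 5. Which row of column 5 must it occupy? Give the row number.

6

Consider where 1 can go in column 5.
(1,5) is out (row 1 already has a 1).
(2,5) is out (row 2 already has a 1).
(3,5) is out (row 3 already has a 1).
(4,5) is out (row 4 already has a 1).
So the only cell in column 5 that can hold 1 is (6,5).
That is row 6.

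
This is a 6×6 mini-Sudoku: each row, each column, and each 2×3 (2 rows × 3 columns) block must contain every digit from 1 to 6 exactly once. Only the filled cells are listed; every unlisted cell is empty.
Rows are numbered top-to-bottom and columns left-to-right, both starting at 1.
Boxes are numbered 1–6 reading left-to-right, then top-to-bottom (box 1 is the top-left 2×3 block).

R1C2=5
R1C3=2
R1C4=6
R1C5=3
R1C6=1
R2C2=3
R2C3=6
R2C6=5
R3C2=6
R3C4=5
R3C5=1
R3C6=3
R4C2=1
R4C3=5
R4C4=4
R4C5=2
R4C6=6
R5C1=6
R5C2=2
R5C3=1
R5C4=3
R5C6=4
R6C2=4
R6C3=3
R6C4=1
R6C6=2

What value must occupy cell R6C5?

6

Cell R6C5 itself could take any of {5, 6} by direct elimination.
Consider where 6 can go in column 5.
R2C5 is out (row 2 already has a 6).
R5C5 is out (row 5 already has a 6).
So the only cell in column 5 that can hold 6 is R6C5.
Therefore R6C5 = 6.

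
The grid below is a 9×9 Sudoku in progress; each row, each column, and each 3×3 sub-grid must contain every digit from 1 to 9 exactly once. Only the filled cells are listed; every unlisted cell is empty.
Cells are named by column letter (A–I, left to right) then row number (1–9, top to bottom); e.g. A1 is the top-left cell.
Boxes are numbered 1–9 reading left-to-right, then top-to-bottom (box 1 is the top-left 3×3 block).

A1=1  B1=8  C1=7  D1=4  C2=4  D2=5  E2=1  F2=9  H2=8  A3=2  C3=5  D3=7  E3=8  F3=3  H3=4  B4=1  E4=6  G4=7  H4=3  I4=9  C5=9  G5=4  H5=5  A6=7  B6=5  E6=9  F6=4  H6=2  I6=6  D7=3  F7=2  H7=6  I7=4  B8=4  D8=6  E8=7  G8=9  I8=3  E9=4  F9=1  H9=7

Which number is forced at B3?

Cell B3 itself could take any of {6, 9} by direct elimination.
Consider where 9 can go in box 1.
A2 is out (row 2 already has a 9).
B2 is out (row 2 already has a 9).
So the only cell in box 1 that can hold 9 is B3.
Therefore B3 = 9.

9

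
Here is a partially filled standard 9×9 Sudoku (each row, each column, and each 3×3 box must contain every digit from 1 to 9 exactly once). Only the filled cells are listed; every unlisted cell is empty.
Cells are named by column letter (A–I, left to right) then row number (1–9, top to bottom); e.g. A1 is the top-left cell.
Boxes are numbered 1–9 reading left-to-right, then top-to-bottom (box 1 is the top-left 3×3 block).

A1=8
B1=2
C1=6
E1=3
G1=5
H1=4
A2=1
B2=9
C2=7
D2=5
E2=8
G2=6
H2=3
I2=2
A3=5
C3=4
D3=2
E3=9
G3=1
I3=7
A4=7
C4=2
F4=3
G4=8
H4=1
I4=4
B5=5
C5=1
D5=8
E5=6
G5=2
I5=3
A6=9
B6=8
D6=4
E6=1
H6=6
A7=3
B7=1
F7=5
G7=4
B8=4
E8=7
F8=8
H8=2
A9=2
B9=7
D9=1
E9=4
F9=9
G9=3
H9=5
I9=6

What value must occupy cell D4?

Row 4 already contains {1, 2, 3, 4, 7, 8}.
Column D already contains {1, 2, 4, 5, 8}.
Its 3×3 block (box 5) already contains {1, 3, 4, 6, 8}.
The only value from 1–9 not eliminated is 9, so D4 = 9.

9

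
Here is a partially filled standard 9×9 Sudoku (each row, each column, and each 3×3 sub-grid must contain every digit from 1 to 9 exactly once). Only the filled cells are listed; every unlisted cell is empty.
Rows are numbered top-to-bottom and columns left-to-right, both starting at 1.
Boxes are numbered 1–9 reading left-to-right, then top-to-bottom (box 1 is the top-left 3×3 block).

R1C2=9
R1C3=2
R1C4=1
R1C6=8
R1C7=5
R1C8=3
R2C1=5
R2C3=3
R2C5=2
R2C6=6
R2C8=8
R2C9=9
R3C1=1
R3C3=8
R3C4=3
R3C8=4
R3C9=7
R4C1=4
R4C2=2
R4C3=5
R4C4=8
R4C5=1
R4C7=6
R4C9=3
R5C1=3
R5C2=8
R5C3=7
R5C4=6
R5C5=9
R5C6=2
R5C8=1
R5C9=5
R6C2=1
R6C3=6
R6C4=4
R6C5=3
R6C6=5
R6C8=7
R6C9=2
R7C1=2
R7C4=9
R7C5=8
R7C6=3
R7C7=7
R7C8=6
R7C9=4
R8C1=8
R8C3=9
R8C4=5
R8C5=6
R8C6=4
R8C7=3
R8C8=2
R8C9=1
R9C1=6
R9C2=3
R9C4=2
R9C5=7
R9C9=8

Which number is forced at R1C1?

7

Row 1 already contains {1, 2, 3, 5, 8, 9}.
Column 1 already contains {1, 2, 3, 4, 5, 6, 8}.
Its 3×3 block (box 1) already contains {1, 2, 3, 5, 8, 9}.
The only value from 1–9 not eliminated is 7, so R1C1 = 7.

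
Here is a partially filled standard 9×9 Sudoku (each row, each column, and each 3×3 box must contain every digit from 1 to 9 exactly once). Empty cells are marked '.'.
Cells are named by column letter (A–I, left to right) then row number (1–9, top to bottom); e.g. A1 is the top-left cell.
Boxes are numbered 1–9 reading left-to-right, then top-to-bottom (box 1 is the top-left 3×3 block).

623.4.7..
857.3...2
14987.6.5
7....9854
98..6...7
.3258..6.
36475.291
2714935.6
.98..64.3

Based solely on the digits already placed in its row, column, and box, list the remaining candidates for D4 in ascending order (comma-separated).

1,2,3

Row 4 already contains {4, 5, 7, 8, 9}.
Column D already contains {4, 5, 7, 8}.
Its 3×3 block (box 5) already contains {5, 6, 8, 9}.
Removing those from 1–9 leaves {1, 2, 3} as the candidates for D4.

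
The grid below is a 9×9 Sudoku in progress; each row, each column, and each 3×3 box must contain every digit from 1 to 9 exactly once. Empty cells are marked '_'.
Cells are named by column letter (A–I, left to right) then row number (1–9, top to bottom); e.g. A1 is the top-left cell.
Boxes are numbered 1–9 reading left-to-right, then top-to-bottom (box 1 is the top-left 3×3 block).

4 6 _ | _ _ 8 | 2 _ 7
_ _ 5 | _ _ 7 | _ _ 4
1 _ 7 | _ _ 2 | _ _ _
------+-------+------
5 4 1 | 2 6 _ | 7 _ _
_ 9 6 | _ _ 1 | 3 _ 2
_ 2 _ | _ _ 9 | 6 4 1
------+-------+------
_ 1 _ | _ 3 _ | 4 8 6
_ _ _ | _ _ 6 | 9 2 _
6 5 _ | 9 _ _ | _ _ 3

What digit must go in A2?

2

Cell A2 itself could take any of {2, 3, 8, 9} by direct elimination.
Consider where 2 can go in row 2.
B2 is out (column B already has a 2).
D2 is out (column D already has a 2).
E2 is out (box 2 already has a 2).
G2 is out (column G already has a 2).
H2 is out (column H already has a 2).
So the only cell in row 2 that can hold 2 is A2.
Therefore A2 = 2.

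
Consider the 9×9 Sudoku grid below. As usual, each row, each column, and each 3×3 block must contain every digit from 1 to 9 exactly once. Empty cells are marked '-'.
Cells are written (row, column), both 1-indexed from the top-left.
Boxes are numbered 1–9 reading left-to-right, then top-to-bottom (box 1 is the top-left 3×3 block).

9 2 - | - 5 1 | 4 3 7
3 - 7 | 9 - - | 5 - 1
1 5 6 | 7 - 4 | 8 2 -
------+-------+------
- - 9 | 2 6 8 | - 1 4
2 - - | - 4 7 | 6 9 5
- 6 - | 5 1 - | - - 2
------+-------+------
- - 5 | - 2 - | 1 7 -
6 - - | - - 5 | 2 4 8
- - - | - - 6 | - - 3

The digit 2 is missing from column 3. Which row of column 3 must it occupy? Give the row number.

9

Consider where 2 can go in column 3.
(1,3) is out (row 1 already has a 2).
(5,3) is out (row 5 already has a 2).
(6,3) is out (row 6 already has a 2).
(8,3) is out (row 8 already has a 2).
So the only cell in column 3 that can hold 2 is (9,3).
That is row 9.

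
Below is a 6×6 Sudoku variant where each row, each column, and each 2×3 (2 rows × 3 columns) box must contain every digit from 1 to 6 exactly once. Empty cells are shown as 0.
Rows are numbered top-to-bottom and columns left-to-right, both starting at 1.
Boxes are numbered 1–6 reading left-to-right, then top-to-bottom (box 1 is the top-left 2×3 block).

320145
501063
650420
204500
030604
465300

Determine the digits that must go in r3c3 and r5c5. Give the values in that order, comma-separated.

For r3c3:
  Row 3 already contains {2, 4, 5, 6}.
  Column 3 already contains {1, 4, 5}.
  Its 2×3 block (box 3) already contains {2, 4, 5, 6}.
  The only value from 1–6 not eliminated is 3, so r3c3 = 3.
For r5c5:
  Consider where 5 can go in column 5.
  r4c5 is out (row 4 already has a 5).
  r6c5 is out (row 6 already has a 5).
  So the only cell in column 5 that can hold 5 is r5c5.
  So r5c5 = 5.

3,5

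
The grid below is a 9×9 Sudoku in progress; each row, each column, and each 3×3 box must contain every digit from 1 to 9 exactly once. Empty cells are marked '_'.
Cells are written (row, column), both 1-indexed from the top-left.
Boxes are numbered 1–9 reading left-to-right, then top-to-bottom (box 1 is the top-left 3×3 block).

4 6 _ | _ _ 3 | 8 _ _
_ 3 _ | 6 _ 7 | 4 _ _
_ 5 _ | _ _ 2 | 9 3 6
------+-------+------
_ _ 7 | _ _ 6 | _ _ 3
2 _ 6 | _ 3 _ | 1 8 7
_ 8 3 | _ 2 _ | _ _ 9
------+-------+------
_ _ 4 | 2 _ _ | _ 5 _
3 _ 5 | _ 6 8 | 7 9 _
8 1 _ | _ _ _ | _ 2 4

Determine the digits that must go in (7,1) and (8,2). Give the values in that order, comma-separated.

For (7,1):
  Consider where 6 can go in box 7.
  (7,2) is out (column 2 already has a 6).
  (8,2) is out (row 8 already has a 6).
  (9,3) is out (column 3 already has a 6).
  So the only cell in box 7 that can hold 6 is (7,1).
  So (7,1) = 6.
For (8,2):
  Row 8 already contains {3, 5, 6, 7, 8, 9}.
  Column 2 already contains {1, 3, 5, 6, 8}.
  Its 3×3 block (box 7) already contains {1, 3, 4, 5, 8}.
  The only value from 1–9 not eliminated is 2, so (8,2) = 2.

6,2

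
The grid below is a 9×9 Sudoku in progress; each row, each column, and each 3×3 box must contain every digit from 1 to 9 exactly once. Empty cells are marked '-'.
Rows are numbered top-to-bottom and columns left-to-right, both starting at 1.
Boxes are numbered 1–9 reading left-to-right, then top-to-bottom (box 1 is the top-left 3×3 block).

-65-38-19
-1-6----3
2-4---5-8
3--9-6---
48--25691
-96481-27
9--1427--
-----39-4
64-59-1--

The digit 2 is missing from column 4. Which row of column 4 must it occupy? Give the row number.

1

Consider where 2 can go in column 4.
R3C4 is out (row 3 already has a 2).
R5C4 is out (row 5 already has a 2).
R8C4 is out (box 8 already has a 2).
So the only cell in column 4 that can hold 2 is R1C4.
That is row 1.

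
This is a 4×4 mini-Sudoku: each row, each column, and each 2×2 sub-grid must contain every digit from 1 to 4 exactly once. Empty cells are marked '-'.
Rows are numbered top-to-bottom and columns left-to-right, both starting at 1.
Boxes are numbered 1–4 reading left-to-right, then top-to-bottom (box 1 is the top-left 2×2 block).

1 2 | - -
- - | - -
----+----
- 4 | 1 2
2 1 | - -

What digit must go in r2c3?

Cell r2c3 itself could take any of {2, 3, 4} by direct elimination.
Consider where 2 can go in column 3.
r1c3 is out (row 1 already has a 2).
r4c3 is out (row 4 already has a 2).
So the only cell in column 3 that can hold 2 is r2c3.
Therefore r2c3 = 2.

2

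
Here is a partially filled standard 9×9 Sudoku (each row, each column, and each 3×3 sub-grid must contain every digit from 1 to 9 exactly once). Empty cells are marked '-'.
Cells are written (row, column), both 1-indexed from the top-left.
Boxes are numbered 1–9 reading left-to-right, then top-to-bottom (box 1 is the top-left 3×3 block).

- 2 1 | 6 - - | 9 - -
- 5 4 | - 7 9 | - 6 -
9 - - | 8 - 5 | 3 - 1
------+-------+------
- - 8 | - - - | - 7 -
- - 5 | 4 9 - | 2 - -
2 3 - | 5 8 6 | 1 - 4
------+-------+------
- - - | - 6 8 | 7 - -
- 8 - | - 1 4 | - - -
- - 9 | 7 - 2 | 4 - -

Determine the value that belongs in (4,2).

Cell (4,2) itself could take any of {1, 4, 6, 9} by direct elimination.
Consider where 9 can go in column 2.
(3,2) is out (row 3 already has a 9).
(5,2) is out (row 5 already has a 9).
(7,2) is out (box 7 already has a 9).
(9,2) is out (row 9 already has a 9).
So the only cell in column 2 that can hold 9 is (4,2).
Therefore (4,2) = 9.

9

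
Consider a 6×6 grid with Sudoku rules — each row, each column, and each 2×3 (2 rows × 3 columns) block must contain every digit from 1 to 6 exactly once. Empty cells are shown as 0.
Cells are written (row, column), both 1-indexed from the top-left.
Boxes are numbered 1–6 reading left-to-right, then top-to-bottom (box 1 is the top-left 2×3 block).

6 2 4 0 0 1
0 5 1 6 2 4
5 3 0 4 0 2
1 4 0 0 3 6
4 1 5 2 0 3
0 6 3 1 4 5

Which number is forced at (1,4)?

3

Cell (1,4) itself could take any of {3, 5} by direct elimination.
Consider where 3 can go in box 2.
(1,5) is out (column 5 already has a 3).
So the only cell in box 2 that can hold 3 is (1,4).
Therefore (1,4) = 3.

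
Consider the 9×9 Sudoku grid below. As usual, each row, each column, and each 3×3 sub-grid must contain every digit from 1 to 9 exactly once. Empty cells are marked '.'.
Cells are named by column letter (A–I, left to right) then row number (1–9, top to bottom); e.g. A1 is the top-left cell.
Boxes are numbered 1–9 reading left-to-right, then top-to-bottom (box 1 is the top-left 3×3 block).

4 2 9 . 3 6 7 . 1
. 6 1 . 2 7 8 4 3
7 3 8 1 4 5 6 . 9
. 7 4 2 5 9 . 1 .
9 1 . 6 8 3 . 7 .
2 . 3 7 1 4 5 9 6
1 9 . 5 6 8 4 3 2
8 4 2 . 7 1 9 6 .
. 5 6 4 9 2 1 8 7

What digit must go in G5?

2

Row 5 already contains {1, 3, 6, 7, 8, 9}.
Column G already contains {1, 4, 5, 6, 7, 8, 9}.
Its 3×3 block (box 6) already contains {1, 5, 6, 7, 9}.
The only value from 1–9 not eliminated is 2, so G5 = 2.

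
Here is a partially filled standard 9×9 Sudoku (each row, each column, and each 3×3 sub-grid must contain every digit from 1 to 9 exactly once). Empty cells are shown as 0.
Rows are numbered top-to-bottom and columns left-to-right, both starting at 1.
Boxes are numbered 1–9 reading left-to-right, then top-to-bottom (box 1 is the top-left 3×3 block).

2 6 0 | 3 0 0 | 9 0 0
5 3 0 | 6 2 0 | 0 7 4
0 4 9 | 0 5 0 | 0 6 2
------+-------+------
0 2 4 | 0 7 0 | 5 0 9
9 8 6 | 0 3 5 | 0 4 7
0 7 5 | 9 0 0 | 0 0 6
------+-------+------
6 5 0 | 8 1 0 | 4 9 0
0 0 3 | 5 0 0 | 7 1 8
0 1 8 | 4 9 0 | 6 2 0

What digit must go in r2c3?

Row 2 already contains {2, 3, 4, 5, 6, 7}.
Column 3 already contains {3, 4, 5, 6, 8, 9}.
Its 3×3 block (box 1) already contains {2, 3, 4, 5, 6, 9}.
The only value from 1–9 not eliminated is 1, so r2c3 = 1.

1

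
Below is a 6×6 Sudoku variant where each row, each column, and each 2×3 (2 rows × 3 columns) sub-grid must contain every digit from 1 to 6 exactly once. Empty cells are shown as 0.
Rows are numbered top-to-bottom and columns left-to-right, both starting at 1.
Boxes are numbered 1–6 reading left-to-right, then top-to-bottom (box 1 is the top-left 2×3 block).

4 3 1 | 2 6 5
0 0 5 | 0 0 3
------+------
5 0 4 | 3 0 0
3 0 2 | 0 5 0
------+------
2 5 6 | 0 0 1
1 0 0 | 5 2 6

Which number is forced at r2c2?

2

Cell r2c2 itself could take any of {2, 6} by direct elimination.
Consider where 2 can go in column 2.
r3c2 is out (box 3 already has a 2).
r4c2 is out (row 4 already has a 2).
r6c2 is out (row 6 already has a 2).
So the only cell in column 2 that can hold 2 is r2c2.
Therefore r2c2 = 2.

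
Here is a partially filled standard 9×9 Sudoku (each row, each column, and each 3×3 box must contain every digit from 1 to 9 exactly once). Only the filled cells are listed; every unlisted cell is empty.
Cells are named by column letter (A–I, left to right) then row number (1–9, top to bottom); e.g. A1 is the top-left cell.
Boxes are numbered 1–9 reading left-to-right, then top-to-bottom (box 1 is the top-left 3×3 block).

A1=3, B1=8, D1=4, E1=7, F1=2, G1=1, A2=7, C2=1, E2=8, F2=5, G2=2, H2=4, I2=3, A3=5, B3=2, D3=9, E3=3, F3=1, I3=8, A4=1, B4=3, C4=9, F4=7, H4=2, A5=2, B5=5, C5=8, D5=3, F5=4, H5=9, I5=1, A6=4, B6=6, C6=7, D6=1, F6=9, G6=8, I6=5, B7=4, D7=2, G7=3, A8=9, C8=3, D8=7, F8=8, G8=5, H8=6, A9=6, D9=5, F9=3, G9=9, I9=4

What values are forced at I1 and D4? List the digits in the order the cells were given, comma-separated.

9,8

For I1:
  Consider where 9 can go in column I.
  I4 is out (row 4 already has a 9).
  I7 is out (box 9 already has a 9).
  I8 is out (row 8 already has a 9).
  So the only cell in column I that can hold 9 is I1.
  So I1 = 9.
For D4:
  Consider where 8 can go in box 5.
  E4 is out (column E already has a 8).
  E5 is out (row 5 already has a 8).
  E6 is out (row 6 already has a 8).
  So the only cell in box 5 that can hold 8 is D4.
  So D4 = 8.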